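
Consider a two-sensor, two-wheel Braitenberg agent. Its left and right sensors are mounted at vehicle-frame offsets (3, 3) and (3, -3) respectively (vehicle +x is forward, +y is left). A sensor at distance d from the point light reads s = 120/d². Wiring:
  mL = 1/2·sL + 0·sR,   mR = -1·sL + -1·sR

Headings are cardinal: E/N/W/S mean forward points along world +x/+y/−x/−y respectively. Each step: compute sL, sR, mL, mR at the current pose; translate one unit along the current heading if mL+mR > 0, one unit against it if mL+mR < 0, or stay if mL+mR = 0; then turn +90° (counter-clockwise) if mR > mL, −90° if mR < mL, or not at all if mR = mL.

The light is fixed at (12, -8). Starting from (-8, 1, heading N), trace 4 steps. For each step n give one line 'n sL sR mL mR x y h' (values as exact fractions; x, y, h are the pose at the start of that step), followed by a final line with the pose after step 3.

n=0: pose=(-8,1,N); sL=120/673, sR=120/433; mL=60/673, mR=-132720/291409; mL+mR=-106740/291409 → advance -1; mR−mL=-158700/291409 → turn -1·90°
n=1: pose=(-8,0,E); sL=12/41, sR=60/157; mL=6/41, mR=-4344/6437; mL+mR=-3402/6437 → advance -1; mR−mL=-5286/6437 → turn -1·90°
n=2: pose=(-9,0,S); sL=120/349, sR=120/601; mL=60/349, mR=-114000/209749; mL+mR=-77940/209749 → advance -1; mR−mL=-150060/209749 → turn -1·90°
n=3: pose=(-9,1,W); sL=10/51, sR=1/6; mL=5/51, mR=-37/102; mL+mR=-9/34 → advance -1; mR−mL=-47/102 → turn -1·90°

0 120/673 120/433 60/673 -132720/291409 -8 1 N
1 12/41 60/157 6/41 -4344/6437 -8 0 E
2 120/349 120/601 60/349 -114000/209749 -9 0 S
3 10/51 1/6 5/51 -37/102 -9 1 W
final -8 1 N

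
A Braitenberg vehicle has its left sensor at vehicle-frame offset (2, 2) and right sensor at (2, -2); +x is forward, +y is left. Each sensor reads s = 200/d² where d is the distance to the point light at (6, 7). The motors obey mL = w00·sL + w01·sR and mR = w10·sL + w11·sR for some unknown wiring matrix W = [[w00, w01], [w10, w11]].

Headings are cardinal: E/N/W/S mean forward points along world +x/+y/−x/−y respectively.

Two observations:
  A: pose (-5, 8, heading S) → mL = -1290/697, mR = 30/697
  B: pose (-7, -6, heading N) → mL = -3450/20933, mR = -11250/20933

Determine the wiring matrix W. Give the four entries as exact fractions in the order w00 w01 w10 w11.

-1 1/2 1/2 -1

obs A: pose=(-5,8,S) → sL=100/41, sR=20/17, mL=-1290/697, mR=30/697
obs B: pose=(-7,-6,N) → sL=100/173, sR=100/121, mL=-3450/20933, mR=-11250/20933
sensor matrix S = [[100/41, 20/17], [100/173, 100/121]]; det S = 19488000/14590301
solve [mL_A; mL_B] = S·[w00; w01] and [mR_A; mR_B] = S·[w10; w11]:
  w00 = -1, w01 = 1/2, w10 = 1/2, w11 = -1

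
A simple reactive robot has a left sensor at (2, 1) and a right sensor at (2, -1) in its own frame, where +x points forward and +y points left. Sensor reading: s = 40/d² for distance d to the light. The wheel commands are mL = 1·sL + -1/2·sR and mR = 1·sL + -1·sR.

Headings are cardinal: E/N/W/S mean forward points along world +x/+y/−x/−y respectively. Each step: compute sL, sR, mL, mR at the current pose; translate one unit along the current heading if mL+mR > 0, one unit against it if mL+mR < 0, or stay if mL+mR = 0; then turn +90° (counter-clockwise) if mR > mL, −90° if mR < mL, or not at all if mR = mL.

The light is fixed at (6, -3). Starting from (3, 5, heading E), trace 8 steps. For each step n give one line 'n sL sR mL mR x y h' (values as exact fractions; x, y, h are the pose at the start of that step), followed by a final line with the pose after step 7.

0 20/41 4/5 18/205 -64/205 3 5 E
1 8/9 40/61 308/549 128/549 2 5 S
2 5/9 2/5 16/45 7/45 2 4 W
3 40/117 40/97 1540/11349 -800/11349 1 4 N
4 4/9 20/29 26/261 -64/261 1 5 E
5 40/61 8/17 436/1037 192/1037 0 5 S
6 2/5 5/16 39/160 7/80 0 4 W
7 8/29 40/117 356/3393 -224/3393 -1 4 N
final -1 5 E

n=0: pose=(3,5,E); sL=20/41, sR=4/5; mL=18/205, mR=-64/205; mL+mR=-46/205 → advance -1; mR−mL=-2/5 → turn -1·90°
n=1: pose=(2,5,S); sL=8/9, sR=40/61; mL=308/549, mR=128/549; mL+mR=436/549 → advance +1; mR−mL=-20/61 → turn -1·90°
n=2: pose=(2,4,W); sL=5/9, sR=2/5; mL=16/45, mR=7/45; mL+mR=23/45 → advance +1; mR−mL=-1/5 → turn -1·90°
n=3: pose=(1,4,N); sL=40/117, sR=40/97; mL=1540/11349, mR=-800/11349; mL+mR=740/11349 → advance +1; mR−mL=-20/97 → turn -1·90°
n=4: pose=(1,5,E); sL=4/9, sR=20/29; mL=26/261, mR=-64/261; mL+mR=-38/261 → advance -1; mR−mL=-10/29 → turn -1·90°
n=5: pose=(0,5,S); sL=40/61, sR=8/17; mL=436/1037, mR=192/1037; mL+mR=628/1037 → advance +1; mR−mL=-4/17 → turn -1·90°
n=6: pose=(0,4,W); sL=2/5, sR=5/16; mL=39/160, mR=7/80; mL+mR=53/160 → advance +1; mR−mL=-5/32 → turn -1·90°
n=7: pose=(-1,4,N); sL=8/29, sR=40/117; mL=356/3393, mR=-224/3393; mL+mR=44/1131 → advance +1; mR−mL=-20/117 → turn -1·90°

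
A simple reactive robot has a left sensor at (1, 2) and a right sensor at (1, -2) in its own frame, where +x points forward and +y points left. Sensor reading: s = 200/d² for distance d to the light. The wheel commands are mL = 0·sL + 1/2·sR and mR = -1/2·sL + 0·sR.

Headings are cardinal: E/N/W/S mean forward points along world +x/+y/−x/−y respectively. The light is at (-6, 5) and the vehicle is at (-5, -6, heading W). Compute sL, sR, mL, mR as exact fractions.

left sensor world pos  = (-6, -8); dL² = 169
right sensor world pos = (-6, -4); dR² = 81
sL = 200/169 = 200/169
sR = 200/81 = 200/81
mL = 0·sL + 1/2·sR = 100/81
mR = -1/2·sL + 0·sR = -100/169

200/169 200/81 100/81 -100/169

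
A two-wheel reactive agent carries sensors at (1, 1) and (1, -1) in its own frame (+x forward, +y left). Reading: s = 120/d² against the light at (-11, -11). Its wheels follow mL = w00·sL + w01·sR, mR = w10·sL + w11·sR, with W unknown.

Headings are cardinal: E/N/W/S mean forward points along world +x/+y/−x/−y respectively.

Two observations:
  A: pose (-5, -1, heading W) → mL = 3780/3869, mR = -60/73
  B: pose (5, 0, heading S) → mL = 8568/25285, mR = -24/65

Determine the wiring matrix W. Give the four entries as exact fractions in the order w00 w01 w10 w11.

obs A: pose=(-5,-1,W) → sL=60/53, sR=60/73, mL=3780/3869, mR=-60/73
obs B: pose=(5,0,S) → sL=120/389, sR=24/65, mL=8568/25285, mR=-24/65
sensor matrix S = [[60/53, 60/73], [120/389, 24/65]]; det S = 3217536/19565533
solve [mL_A; mL_B] = S·[w00; w01] and [mR_A; mR_B] = S·[w10; w11]:
  w00 = 1/2, w01 = 1/2, w10 = 0, w11 = -1

1/2 1/2 0 -1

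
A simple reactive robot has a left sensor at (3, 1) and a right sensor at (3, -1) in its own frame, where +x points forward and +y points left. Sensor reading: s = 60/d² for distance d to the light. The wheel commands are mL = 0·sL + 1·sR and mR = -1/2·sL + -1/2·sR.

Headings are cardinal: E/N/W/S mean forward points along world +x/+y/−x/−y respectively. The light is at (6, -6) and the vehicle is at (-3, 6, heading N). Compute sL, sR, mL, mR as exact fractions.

left sensor world pos  = (-4, 9); dL² = 325
right sensor world pos = (-2, 9); dR² = 289
sL = 60/325 = 12/65
sR = 60/289 = 60/289
mL = 0·sL + 1·sR = 60/289
mR = -1/2·sL + -1/2·sR = -3684/18785

12/65 60/289 60/289 -3684/18785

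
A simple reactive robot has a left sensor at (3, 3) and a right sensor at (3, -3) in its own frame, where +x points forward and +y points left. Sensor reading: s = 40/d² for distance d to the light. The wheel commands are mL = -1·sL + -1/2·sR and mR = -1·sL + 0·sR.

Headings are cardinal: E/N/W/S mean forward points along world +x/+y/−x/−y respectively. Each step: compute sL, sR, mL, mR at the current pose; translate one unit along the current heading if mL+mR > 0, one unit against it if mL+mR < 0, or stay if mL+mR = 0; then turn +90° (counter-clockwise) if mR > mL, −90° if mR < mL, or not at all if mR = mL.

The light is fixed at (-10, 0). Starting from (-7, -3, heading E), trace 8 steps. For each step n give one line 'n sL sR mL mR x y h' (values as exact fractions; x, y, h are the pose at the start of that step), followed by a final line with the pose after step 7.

0 10/9 5/9 -25/18 -10/9 -7 -3 E
1 40 8/5 -204/5 -40 -8 -3 N
2 4/5 20 -54/5 -4/5 -8 -4 W
3 8/17 40/49 -732/833 -8/17 -7 -4 S
4 10/9 5/9 -25/18 -10/9 -7 -3 E
5 40 8/5 -204/5 -40 -8 -3 N
6 4/5 20 -54/5 -4/5 -8 -4 W
7 8/17 40/49 -732/833 -8/17 -7 -4 S
final -7 -3 E

n=0: pose=(-7,-3,E); sL=10/9, sR=5/9; mL=-25/18, mR=-10/9; mL+mR=-5/2 → advance -1; mR−mL=5/18 → turn +1·90°
n=1: pose=(-8,-3,N); sL=40, sR=8/5; mL=-204/5, mR=-40; mL+mR=-404/5 → advance -1; mR−mL=4/5 → turn +1·90°
n=2: pose=(-8,-4,W); sL=4/5, sR=20; mL=-54/5, mR=-4/5; mL+mR=-58/5 → advance -1; mR−mL=10 → turn +1·90°
n=3: pose=(-7,-4,S); sL=8/17, sR=40/49; mL=-732/833, mR=-8/17; mL+mR=-1124/833 → advance -1; mR−mL=20/49 → turn +1·90°
n=4: pose=(-7,-3,E); sL=10/9, sR=5/9; mL=-25/18, mR=-10/9; mL+mR=-5/2 → advance -1; mR−mL=5/18 → turn +1·90°
n=5: pose=(-8,-3,N); sL=40, sR=8/5; mL=-204/5, mR=-40; mL+mR=-404/5 → advance -1; mR−mL=4/5 → turn +1·90°
n=6: pose=(-8,-4,W); sL=4/5, sR=20; mL=-54/5, mR=-4/5; mL+mR=-58/5 → advance -1; mR−mL=10 → turn +1·90°
n=7: pose=(-7,-4,S); sL=8/17, sR=40/49; mL=-732/833, mR=-8/17; mL+mR=-1124/833 → advance -1; mR−mL=20/49 → turn +1·90°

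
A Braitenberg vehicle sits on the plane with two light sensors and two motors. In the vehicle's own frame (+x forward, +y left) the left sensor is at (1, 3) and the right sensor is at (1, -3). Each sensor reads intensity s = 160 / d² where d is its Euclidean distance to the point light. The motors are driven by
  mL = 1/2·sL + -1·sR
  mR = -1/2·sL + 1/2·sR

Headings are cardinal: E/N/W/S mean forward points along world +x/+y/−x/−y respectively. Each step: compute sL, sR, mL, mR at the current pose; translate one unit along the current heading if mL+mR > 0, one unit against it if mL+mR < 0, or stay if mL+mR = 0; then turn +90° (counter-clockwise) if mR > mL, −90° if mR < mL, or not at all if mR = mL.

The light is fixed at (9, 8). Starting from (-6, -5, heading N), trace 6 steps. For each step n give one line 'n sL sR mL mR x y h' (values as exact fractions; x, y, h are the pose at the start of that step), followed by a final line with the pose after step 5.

n=0: pose=(-6,-5,N); sL=40/117, sR=5/9; mL=-5/13, mR=25/234; mL+mR=-5/18 → advance -1; mR−mL=115/234 → turn +1·90°
n=1: pose=(-6,-6,W); sL=32/109, sR=160/377; mL=-11408/41093, mR=2688/41093; mL+mR=-80/377 → advance -1; mR−mL=14096/41093 → turn +1·90°
n=2: pose=(-5,-6,S); sL=80/173, sR=80/257; mL=-3560/44461, mR=-3360/44461; mL+mR=-40/257 → advance -1; mR−mL=200/44461 → turn +1·90°
n=3: pose=(-5,-5,E); sL=160/269, sR=32/85; mL=-1808/22865, mR=-2496/22865; mL+mR=-16/85 → advance -1; mR−mL=-688/22865 → turn -1·90°
n=4: pose=(-6,-5,S); sL=8/17, sR=4/13; mL=-16/221, mR=-18/221; mL+mR=-2/13 → advance -1; mR−mL=-2/221 → turn -1·90°
n=5: pose=(-6,-4,W); sL=160/481, sR=160/337; mL=-50000/162097, mR=11520/162097; mL+mR=-80/337 → advance -1; mR−mL=61520/162097 → turn +1·90°

0 40/117 5/9 -5/13 25/234 -6 -5 N
1 32/109 160/377 -11408/41093 2688/41093 -6 -6 W
2 80/173 80/257 -3560/44461 -3360/44461 -5 -6 S
3 160/269 32/85 -1808/22865 -2496/22865 -5 -5 E
4 8/17 4/13 -16/221 -18/221 -6 -5 S
5 160/481 160/337 -50000/162097 11520/162097 -6 -4 W
final -5 -4 S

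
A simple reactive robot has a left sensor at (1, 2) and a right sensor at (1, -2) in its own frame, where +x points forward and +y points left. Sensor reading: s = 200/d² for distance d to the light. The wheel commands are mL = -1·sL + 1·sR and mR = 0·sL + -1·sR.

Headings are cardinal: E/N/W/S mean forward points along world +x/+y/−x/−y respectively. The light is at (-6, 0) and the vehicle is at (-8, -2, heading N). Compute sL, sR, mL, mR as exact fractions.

200/17 200 3200/17 -200

left sensor world pos  = (-10, -1); dL² = 17
right sensor world pos = (-6, -1); dR² = 1
sL = 200/17 = 200/17
sR = 200/1 = 200
mL = -1·sL + 1·sR = 3200/17
mR = 0·sL + -1·sR = -200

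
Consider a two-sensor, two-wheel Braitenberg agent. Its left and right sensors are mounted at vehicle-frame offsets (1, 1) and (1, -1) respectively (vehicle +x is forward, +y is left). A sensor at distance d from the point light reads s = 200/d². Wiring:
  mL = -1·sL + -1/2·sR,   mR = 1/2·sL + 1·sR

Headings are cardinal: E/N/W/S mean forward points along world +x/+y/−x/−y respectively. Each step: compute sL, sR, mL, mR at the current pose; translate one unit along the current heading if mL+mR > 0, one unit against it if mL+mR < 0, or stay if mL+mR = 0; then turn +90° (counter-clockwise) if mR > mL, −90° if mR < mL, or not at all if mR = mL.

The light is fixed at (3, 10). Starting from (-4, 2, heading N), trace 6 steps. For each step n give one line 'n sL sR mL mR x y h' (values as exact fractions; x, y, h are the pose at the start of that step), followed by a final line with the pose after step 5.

0 200/113 40/17 -5660/1921 6220/1921 -4 2 N
1 25/16 2 -41/16 89/32 -4 3 W
2 200/113 40/29 -8060/3277 7420/3277 -5 3 S
3 100/37 100/49 -6750/1813 6150/1813 -5 4 E
4 8/5 200/89 -1212/445 1356/445 -6 4 N
5 25/17 50/29 -1150/493 2425/986 -6 5 W
final -7 5 S

n=0: pose=(-4,2,N); sL=200/113, sR=40/17; mL=-5660/1921, mR=6220/1921; mL+mR=560/1921 → advance +1; mR−mL=11880/1921 → turn +1·90°
n=1: pose=(-4,3,W); sL=25/16, sR=2; mL=-41/16, mR=89/32; mL+mR=7/32 → advance +1; mR−mL=171/32 → turn +1·90°
n=2: pose=(-5,3,S); sL=200/113, sR=40/29; mL=-8060/3277, mR=7420/3277; mL+mR=-640/3277 → advance -1; mR−mL=15480/3277 → turn +1·90°
n=3: pose=(-5,4,E); sL=100/37, sR=100/49; mL=-6750/1813, mR=6150/1813; mL+mR=-600/1813 → advance -1; mR−mL=12900/1813 → turn +1·90°
n=4: pose=(-6,4,N); sL=8/5, sR=200/89; mL=-1212/445, mR=1356/445; mL+mR=144/445 → advance +1; mR−mL=2568/445 → turn +1·90°
n=5: pose=(-6,5,W); sL=25/17, sR=50/29; mL=-1150/493, mR=2425/986; mL+mR=125/986 → advance +1; mR−mL=4725/986 → turn +1·90°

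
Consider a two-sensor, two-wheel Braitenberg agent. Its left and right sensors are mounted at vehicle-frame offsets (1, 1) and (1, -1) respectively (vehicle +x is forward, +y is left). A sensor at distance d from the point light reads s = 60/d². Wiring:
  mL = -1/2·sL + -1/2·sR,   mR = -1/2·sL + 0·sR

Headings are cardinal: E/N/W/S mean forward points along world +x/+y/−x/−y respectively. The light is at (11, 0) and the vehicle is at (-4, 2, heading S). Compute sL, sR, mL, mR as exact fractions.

left sensor world pos  = (-3, 1); dL² = 197
right sensor world pos = (-5, 1); dR² = 257
sL = 60/197 = 60/197
sR = 60/257 = 60/257
mL = -1/2·sL + -1/2·sR = -13620/50629
mR = -1/2·sL + 0·sR = -30/197

60/197 60/257 -13620/50629 -30/197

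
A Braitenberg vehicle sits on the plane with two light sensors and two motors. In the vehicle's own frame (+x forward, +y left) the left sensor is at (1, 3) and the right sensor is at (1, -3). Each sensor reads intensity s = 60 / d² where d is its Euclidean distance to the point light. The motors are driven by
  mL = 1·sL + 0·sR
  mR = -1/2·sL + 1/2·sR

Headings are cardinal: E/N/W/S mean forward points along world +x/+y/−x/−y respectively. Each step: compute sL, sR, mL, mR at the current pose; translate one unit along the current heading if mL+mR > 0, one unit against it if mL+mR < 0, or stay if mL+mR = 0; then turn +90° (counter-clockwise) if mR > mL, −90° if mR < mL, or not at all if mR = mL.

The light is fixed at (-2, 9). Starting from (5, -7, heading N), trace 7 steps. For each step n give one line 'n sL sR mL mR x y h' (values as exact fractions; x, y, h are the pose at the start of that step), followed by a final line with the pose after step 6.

0 60/241 12/65 60/241 -504/15665 5 -7 N
1 15/52 15/97 15/52 -675/10088 5 -6 E
2 60/377 60/281 60/377 2880/105937 6 -6 S
3 6/41 30/109 6/41 288/4469 6 -7 W
4 60/241 12/65 60/241 -504/15665 5 -7 N
5 15/52 15/97 15/52 -675/10088 5 -6 E
6 60/377 60/281 60/377 2880/105937 6 -6 S
final 6 -7 W

n=0: pose=(5,-7,N); sL=60/241, sR=12/65; mL=60/241, mR=-504/15665; mL+mR=3396/15665 → advance +1; mR−mL=-4404/15665 → turn -1·90°
n=1: pose=(5,-6,E); sL=15/52, sR=15/97; mL=15/52, mR=-675/10088; mL+mR=2235/10088 → advance +1; mR−mL=-3585/10088 → turn -1·90°
n=2: pose=(6,-6,S); sL=60/377, sR=60/281; mL=60/377, mR=2880/105937; mL+mR=19740/105937 → advance +1; mR−mL=-13980/105937 → turn -1·90°
n=3: pose=(6,-7,W); sL=6/41, sR=30/109; mL=6/41, mR=288/4469; mL+mR=942/4469 → advance +1; mR−mL=-366/4469 → turn -1·90°
n=4: pose=(5,-7,N); sL=60/241, sR=12/65; mL=60/241, mR=-504/15665; mL+mR=3396/15665 → advance +1; mR−mL=-4404/15665 → turn -1·90°
n=5: pose=(5,-6,E); sL=15/52, sR=15/97; mL=15/52, mR=-675/10088; mL+mR=2235/10088 → advance +1; mR−mL=-3585/10088 → turn -1·90°
n=6: pose=(6,-6,S); sL=60/377, sR=60/281; mL=60/377, mR=2880/105937; mL+mR=19740/105937 → advance +1; mR−mL=-13980/105937 → turn -1·90°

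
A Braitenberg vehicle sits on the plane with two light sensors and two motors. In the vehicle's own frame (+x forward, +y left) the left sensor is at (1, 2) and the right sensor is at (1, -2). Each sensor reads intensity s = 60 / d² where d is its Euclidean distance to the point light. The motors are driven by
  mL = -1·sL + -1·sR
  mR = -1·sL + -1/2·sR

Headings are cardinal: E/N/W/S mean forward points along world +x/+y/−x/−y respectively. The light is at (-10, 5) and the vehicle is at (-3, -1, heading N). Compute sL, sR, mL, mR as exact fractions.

6/5 30/53 -468/265 -393/265

left sensor world pos  = (-5, 0); dL² = 50
right sensor world pos = (-1, 0); dR² = 106
sL = 60/50 = 6/5
sR = 60/106 = 30/53
mL = -1·sL + -1·sR = -468/265
mR = -1·sL + -1/2·sR = -393/265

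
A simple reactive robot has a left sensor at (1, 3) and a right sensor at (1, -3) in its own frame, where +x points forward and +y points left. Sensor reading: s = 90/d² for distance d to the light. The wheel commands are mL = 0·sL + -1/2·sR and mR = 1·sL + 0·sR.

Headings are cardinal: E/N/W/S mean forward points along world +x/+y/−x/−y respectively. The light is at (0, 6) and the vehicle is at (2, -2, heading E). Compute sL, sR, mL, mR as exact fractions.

left sensor world pos  = (3, 1); dL² = 34
right sensor world pos = (3, -5); dR² = 130
sL = 90/34 = 45/17
sR = 90/130 = 9/13
mL = 0·sL + -1/2·sR = -9/26
mR = 1·sL + 0·sR = 45/17

45/17 9/13 -9/26 45/17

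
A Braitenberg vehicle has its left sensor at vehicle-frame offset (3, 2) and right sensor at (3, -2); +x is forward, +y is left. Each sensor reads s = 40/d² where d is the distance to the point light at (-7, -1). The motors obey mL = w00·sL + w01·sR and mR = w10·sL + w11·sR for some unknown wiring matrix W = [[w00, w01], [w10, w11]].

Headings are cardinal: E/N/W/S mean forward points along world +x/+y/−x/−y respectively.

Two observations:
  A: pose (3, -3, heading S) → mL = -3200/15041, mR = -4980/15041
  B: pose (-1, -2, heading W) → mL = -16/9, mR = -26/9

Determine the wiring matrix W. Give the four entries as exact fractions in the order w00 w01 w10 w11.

1 -1 1/2 -1

obs A: pose=(3,-3,S) → sL=40/169, sR=40/89, mL=-3200/15041, mR=-4980/15041
obs B: pose=(-1,-2,W) → sL=20/9, sR=4, mL=-16/9, mR=-26/9
sensor matrix S = [[40/169, 40/89], [20/9, 4]]; det S = -7040/135369
solve [mL_A; mL_B] = S·[w00; w01] and [mR_A; mR_B] = S·[w10; w11]:
  w00 = 1, w01 = -1, w10 = 1/2, w11 = -1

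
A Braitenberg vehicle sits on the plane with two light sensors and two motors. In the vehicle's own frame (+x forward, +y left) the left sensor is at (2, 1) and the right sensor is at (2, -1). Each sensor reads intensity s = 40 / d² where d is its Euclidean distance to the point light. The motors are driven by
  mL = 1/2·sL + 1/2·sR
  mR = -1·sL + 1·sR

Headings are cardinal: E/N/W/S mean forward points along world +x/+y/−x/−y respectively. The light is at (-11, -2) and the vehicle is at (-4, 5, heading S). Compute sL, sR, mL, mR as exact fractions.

left sensor world pos  = (-3, 3); dL² = 89
right sensor world pos = (-5, 3); dR² = 61
sL = 40/89 = 40/89
sR = 40/61 = 40/61
mL = 1/2·sL + 1/2·sR = 3000/5429
mR = -1·sL + 1·sR = 1120/5429

40/89 40/61 3000/5429 1120/5429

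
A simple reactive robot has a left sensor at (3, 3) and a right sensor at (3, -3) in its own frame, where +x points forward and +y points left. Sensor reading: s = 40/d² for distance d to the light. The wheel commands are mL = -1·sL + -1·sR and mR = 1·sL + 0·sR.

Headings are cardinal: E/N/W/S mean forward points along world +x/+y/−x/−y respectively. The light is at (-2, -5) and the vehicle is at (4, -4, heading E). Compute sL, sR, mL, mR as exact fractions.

left sensor world pos  = (7, -1); dL² = 97
right sensor world pos = (7, -7); dR² = 85
sL = 40/97 = 40/97
sR = 40/85 = 8/17
mL = -1·sL + -1·sR = -1456/1649
mR = 1·sL + 0·sR = 40/97

40/97 8/17 -1456/1649 40/97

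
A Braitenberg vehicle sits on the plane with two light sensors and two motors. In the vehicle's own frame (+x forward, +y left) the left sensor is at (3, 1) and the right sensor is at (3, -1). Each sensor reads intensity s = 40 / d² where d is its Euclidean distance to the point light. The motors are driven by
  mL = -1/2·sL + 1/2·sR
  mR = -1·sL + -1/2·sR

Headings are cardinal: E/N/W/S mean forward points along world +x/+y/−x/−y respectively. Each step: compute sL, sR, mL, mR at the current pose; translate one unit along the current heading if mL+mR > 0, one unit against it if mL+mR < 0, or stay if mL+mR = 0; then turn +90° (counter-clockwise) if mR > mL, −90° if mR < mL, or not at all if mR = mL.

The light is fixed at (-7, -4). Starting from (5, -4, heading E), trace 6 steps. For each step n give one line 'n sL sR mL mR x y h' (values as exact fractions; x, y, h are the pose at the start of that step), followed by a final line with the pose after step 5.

0 20/113 20/113 0 -30/113 5 -4 E
1 40/153 40/109 880/16677 -7420/16677 4 -4 S
2 5/8 10/17 -5/272 -125/136 4 -3 W
3 40/137 8/37 -192/5069 -2028/5069 5 -3 N
4 20/113 20/113 0 -30/113 5 -4 E
5 40/153 40/109 880/16677 -7420/16677 4 -4 S
final 4 -3 W

n=0: pose=(5,-4,E); sL=20/113, sR=20/113; mL=0, mR=-30/113; mL+mR=-30/113 → advance -1; mR−mL=-30/113 → turn -1·90°
n=1: pose=(4,-4,S); sL=40/153, sR=40/109; mL=880/16677, mR=-7420/16677; mL+mR=-20/51 → advance -1; mR−mL=-8300/16677 → turn -1·90°
n=2: pose=(4,-3,W); sL=5/8, sR=10/17; mL=-5/272, mR=-125/136; mL+mR=-15/16 → advance -1; mR−mL=-245/272 → turn -1·90°
n=3: pose=(5,-3,N); sL=40/137, sR=8/37; mL=-192/5069, mR=-2028/5069; mL+mR=-60/137 → advance -1; mR−mL=-1836/5069 → turn -1·90°
n=4: pose=(5,-4,E); sL=20/113, sR=20/113; mL=0, mR=-30/113; mL+mR=-30/113 → advance -1; mR−mL=-30/113 → turn -1·90°
n=5: pose=(4,-4,S); sL=40/153, sR=40/109; mL=880/16677, mR=-7420/16677; mL+mR=-20/51 → advance -1; mR−mL=-8300/16677 → turn -1·90°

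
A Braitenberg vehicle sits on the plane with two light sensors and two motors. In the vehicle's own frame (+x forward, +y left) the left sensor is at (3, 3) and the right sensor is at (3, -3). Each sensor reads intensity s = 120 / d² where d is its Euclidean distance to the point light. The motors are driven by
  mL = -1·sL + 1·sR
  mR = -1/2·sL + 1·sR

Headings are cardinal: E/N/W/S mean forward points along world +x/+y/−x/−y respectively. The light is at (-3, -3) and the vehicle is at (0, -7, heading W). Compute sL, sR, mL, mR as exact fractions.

120/49 120 5760/49 5820/49

left sensor world pos  = (-3, -10); dL² = 49
right sensor world pos = (-3, -4); dR² = 1
sL = 120/49 = 120/49
sR = 120/1 = 120
mL = -1·sL + 1·sR = 5760/49
mR = -1/2·sL + 1·sR = 5820/49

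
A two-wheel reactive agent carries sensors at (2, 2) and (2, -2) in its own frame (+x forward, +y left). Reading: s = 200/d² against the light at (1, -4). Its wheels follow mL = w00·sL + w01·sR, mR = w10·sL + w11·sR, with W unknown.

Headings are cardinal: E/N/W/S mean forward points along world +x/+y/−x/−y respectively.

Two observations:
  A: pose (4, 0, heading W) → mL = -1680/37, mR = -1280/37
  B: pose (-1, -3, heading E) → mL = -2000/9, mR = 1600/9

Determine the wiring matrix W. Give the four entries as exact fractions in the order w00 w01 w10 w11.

obs A: pose=(4,0,W) → sL=40, sR=200/37, mL=-1680/37, mR=-1280/37
obs B: pose=(-1,-3,E) → sL=200/9, sR=200, mL=-2000/9, mR=1600/9
sensor matrix S = [[40, 200/37], [200/9, 200]]; det S = 2624000/333
solve [mL_A; mL_B] = S·[w00; w01] and [mR_A; mR_B] = S·[w10; w11]:
  w00 = -1, w01 = -1, w10 = -1, w11 = 1

-1 -1 -1 1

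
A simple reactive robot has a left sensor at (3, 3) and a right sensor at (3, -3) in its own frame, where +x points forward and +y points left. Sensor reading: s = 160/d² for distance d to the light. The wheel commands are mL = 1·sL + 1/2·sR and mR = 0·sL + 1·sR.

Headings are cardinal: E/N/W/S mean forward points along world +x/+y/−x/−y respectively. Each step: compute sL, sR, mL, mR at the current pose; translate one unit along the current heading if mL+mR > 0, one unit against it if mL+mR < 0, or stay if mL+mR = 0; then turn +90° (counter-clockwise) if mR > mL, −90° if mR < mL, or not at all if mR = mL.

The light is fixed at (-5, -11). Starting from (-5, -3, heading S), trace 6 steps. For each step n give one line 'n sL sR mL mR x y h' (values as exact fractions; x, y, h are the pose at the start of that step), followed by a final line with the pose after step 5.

n=0: pose=(-5,-3,S); sL=80/17, sR=80/17; mL=120/17, mR=80/17; mL+mR=200/17 → advance +1; mR−mL=-40/17 → turn -1·90°
n=1: pose=(-5,-4,W); sL=32/5, sR=160/109; mL=3888/545, mR=160/109; mL+mR=4688/545 → advance +1; mR−mL=-3088/545 → turn -1·90°
n=2: pose=(-6,-4,N); sL=40/29, sR=20/13; mL=810/377, mR=20/13; mL+mR=1390/377 → advance +1; mR−mL=-230/377 → turn -1·90°
n=3: pose=(-6,-3,E); sL=32/25, sR=160/29; mL=2928/725, mR=160/29; mL+mR=6928/725 → advance +1; mR−mL=1072/725 → turn +1·90°
n=4: pose=(-5,-3,N); sL=16/13, sR=16/13; mL=24/13, mR=16/13; mL+mR=40/13 → advance +1; mR−mL=-8/13 → turn -1·90°
n=5: pose=(-5,-2,E); sL=160/153, sR=32/9; mL=48/17, mR=32/9; mL+mR=976/153 → advance +1; mR−mL=112/153 → turn +1·90°

0 80/17 80/17 120/17 80/17 -5 -3 S
1 32/5 160/109 3888/545 160/109 -5 -4 W
2 40/29 20/13 810/377 20/13 -6 -4 N
3 32/25 160/29 2928/725 160/29 -6 -3 E
4 16/13 16/13 24/13 16/13 -5 -3 N
5 160/153 32/9 48/17 32/9 -5 -2 E
final -4 -2 N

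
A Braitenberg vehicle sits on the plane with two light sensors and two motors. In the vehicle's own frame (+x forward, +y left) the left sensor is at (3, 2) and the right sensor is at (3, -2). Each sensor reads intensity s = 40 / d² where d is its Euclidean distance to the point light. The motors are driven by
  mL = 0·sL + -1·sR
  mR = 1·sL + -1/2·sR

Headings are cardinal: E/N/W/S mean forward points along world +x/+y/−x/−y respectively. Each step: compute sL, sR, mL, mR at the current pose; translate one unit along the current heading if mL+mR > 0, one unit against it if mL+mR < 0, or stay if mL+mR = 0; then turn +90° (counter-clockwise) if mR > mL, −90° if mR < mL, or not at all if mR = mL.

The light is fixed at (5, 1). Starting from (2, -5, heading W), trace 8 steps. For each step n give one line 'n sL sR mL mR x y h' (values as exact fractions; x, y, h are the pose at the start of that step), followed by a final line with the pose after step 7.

n=0: pose=(2,-5,W); sL=2/5, sR=10/13; mL=-10/13, mR=1/65; mL+mR=-49/65 → advance -1; mR−mL=51/65 → turn +1·90°
n=1: pose=(3,-5,S); sL=40/81, sR=40/97; mL=-40/97, mR=2260/7857; mL+mR=-980/7857 → advance -1; mR−mL=5500/7857 → turn +1·90°
n=2: pose=(3,-4,E); sL=4, sR=4/5; mL=-4/5, mR=18/5; mL+mR=14/5 → advance +1; mR−mL=22/5 → turn +1·90°
n=3: pose=(4,-4,N); sL=40/13, sR=8; mL=-8, mR=-12/13; mL+mR=-116/13 → advance -1; mR−mL=92/13 → turn +1·90°
n=4: pose=(4,-5,W); sL=1/2, sR=5/4; mL=-5/4, mR=-1/8; mL+mR=-11/8 → advance -1; mR−mL=9/8 → turn +1·90°
n=5: pose=(5,-5,S); sL=8/17, sR=8/17; mL=-8/17, mR=4/17; mL+mR=-4/17 → advance -1; mR−mL=12/17 → turn +1·90°
n=6: pose=(5,-4,E); sL=20/9, sR=20/29; mL=-20/29, mR=490/261; mL+mR=310/261 → advance +1; mR−mL=670/261 → turn +1·90°
n=7: pose=(6,-4,N); sL=8, sR=40/13; mL=-40/13, mR=84/13; mL+mR=44/13 → advance +1; mR−mL=124/13 → turn +1·90°

0 2/5 10/13 -10/13 1/65 2 -5 W
1 40/81 40/97 -40/97 2260/7857 3 -5 S
2 4 4/5 -4/5 18/5 3 -4 E
3 40/13 8 -8 -12/13 4 -4 N
4 1/2 5/4 -5/4 -1/8 4 -5 W
5 8/17 8/17 -8/17 4/17 5 -5 S
6 20/9 20/29 -20/29 490/261 5 -4 E
7 8 40/13 -40/13 84/13 6 -4 N
final 6 -3 W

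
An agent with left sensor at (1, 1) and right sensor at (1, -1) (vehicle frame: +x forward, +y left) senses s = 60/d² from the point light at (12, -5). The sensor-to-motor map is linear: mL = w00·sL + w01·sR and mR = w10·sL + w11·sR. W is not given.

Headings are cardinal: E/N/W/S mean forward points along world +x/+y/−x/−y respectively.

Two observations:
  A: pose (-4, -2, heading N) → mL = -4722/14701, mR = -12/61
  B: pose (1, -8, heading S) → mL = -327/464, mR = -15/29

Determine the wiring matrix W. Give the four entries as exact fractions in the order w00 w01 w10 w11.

obs A: pose=(-4,-2,N) → sL=12/61, sR=60/241, mL=-4722/14701, mR=-12/61
obs B: pose=(1,-8,S) → sL=15/29, sR=3/8, mL=-327/464, mR=-15/29
sensor matrix S = [[12/61, 60/241], [15/29, 3/8]]; det S = -46899/852658
solve [mL_A; mL_B] = S·[w00; w01] and [mR_A; mR_B] = S·[w10; w11]:
  w00 = -1, w01 = -1/2, w10 = -1, w11 = 0

-1 -1/2 -1 0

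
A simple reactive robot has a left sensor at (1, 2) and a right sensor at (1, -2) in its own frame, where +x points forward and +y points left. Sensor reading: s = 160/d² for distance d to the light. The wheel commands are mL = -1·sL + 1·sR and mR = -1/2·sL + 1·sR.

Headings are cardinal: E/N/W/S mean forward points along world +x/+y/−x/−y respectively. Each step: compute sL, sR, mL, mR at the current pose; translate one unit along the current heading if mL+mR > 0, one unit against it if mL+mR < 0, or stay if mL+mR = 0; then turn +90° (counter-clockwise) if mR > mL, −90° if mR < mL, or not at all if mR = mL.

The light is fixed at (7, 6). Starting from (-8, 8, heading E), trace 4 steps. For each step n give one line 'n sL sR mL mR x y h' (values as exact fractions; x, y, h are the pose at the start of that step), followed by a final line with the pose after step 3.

n=0: pose=(-8,8,E); sL=40/53, sR=40/49; mL=160/2597, mR=1140/2597; mL+mR=1300/2597 → advance +1; mR−mL=20/53 → turn +1·90°
n=1: pose=(-7,8,N); sL=32/53, sR=160/153; mL=3584/8109, mR=6032/8109; mL+mR=9616/8109 → advance +1; mR−mL=16/53 → turn +1·90°
n=2: pose=(-7,9,W); sL=80/113, sR=16/25; mL=-192/2825, mR=808/2825; mL+mR=616/2825 → advance +1; mR−mL=40/113 → turn +1·90°
n=3: pose=(-8,9,S); sL=160/173, sR=160/293; mL=-19200/50689, mR=4240/50689; mL+mR=-14960/50689 → advance -1; mR−mL=80/173 → turn +1·90°

0 40/53 40/49 160/2597 1140/2597 -8 8 E
1 32/53 160/153 3584/8109 6032/8109 -7 8 N
2 80/113 16/25 -192/2825 808/2825 -7 9 W
3 160/173 160/293 -19200/50689 4240/50689 -8 9 S
final -8 10 E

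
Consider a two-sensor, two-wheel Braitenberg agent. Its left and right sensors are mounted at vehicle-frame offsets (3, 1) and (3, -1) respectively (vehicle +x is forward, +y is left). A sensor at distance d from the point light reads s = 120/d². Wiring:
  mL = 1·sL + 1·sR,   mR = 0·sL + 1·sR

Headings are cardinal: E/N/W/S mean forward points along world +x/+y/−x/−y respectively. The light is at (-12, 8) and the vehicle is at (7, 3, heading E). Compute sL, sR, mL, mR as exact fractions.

6/25 3/13 153/325 3/13

left sensor world pos  = (10, 4); dL² = 500
right sensor world pos = (10, 2); dR² = 520
sL = 120/500 = 6/25
sR = 120/520 = 3/13
mL = 1·sL + 1·sR = 153/325
mR = 0·sL + 1·sR = 3/13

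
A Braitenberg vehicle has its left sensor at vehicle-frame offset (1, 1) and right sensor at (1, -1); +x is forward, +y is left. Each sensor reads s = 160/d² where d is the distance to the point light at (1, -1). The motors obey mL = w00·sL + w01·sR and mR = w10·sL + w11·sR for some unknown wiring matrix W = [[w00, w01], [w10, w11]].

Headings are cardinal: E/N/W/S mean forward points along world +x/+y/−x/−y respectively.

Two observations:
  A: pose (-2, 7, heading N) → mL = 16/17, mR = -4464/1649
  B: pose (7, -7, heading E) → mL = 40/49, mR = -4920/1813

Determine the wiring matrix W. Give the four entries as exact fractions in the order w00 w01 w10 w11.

obs A: pose=(-2,7,N) → sL=160/97, sR=32/17, mL=16/17, mR=-4464/1649
obs B: pose=(7,-7,E) → sL=80/37, sR=80/49, mL=40/49, mR=-4920/1813
sensor matrix S = [[160/97, 32/17], [80/37, 80/49]]; det S = -4116480/2989637
solve [mL_A; mL_B] = S·[w00; w01] and [mR_A; mR_B] = S·[w10; w11]:
  w00 = 0, w01 = 1/2, w10 = -1/2, w11 = -1

0 1/2 -1/2 -1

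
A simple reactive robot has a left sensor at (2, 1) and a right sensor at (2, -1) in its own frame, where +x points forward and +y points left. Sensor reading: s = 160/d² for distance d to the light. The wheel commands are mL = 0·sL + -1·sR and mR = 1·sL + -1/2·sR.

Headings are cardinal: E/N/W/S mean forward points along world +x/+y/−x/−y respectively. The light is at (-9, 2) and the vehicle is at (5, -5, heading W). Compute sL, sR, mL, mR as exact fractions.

10/13 8/9 -8/9 38/117

left sensor world pos  = (3, -6); dL² = 208
right sensor world pos = (3, -4); dR² = 180
sL = 160/208 = 10/13
sR = 160/180 = 8/9
mL = 0·sL + -1·sR = -8/9
mR = 1·sL + -1/2·sR = 38/117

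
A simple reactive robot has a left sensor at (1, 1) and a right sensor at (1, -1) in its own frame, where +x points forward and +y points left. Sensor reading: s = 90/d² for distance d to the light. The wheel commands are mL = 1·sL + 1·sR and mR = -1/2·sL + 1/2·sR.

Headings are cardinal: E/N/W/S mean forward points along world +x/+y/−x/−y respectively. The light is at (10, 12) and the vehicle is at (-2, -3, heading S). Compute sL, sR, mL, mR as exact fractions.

left sensor world pos  = (-1, -4); dL² = 377
right sensor world pos = (-3, -4); dR² = 425
sL = 90/377 = 90/377
sR = 90/425 = 18/85
mL = 1·sL + 1·sR = 14436/32045
mR = -1/2·sL + 1/2·sR = -432/32045

90/377 18/85 14436/32045 -432/32045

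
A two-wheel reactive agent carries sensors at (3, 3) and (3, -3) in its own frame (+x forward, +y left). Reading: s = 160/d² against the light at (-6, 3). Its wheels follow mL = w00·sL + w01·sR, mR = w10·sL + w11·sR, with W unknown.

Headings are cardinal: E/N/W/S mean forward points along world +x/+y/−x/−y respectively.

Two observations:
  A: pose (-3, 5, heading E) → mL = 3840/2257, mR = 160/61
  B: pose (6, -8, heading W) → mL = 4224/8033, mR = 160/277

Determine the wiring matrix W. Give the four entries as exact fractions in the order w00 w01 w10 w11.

obs A: pose=(-3,5,E) → sL=160/61, sR=160/37, mL=3840/2257, mR=160/61
obs B: pose=(6,-8,W) → sL=160/277, sR=32/29, mL=4224/8033, mR=160/277
sensor matrix S = [[160/61, 160/37], [160/277, 32/29]]; det S = 7188480/18130481
solve [mL_A; mL_B] = S·[w00; w01] and [mR_A; mR_B] = S·[w10; w11]:
  w00 = -1, w01 = 1, w10 = 1, w11 = 0

-1 1 1 0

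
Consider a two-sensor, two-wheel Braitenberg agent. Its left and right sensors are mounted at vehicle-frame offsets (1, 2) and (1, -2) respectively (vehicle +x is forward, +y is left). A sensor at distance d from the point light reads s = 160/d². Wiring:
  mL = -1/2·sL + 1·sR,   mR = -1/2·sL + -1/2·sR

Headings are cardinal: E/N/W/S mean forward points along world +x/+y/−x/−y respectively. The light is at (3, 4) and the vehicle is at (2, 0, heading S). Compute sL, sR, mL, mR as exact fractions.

left sensor world pos  = (4, -1); dL² = 26
right sensor world pos = (0, -1); dR² = 34
sL = 160/26 = 80/13
sR = 160/34 = 80/17
mL = -1/2·sL + 1·sR = 360/221
mR = -1/2·sL + -1/2·sR = -1200/221

80/13 80/17 360/221 -1200/221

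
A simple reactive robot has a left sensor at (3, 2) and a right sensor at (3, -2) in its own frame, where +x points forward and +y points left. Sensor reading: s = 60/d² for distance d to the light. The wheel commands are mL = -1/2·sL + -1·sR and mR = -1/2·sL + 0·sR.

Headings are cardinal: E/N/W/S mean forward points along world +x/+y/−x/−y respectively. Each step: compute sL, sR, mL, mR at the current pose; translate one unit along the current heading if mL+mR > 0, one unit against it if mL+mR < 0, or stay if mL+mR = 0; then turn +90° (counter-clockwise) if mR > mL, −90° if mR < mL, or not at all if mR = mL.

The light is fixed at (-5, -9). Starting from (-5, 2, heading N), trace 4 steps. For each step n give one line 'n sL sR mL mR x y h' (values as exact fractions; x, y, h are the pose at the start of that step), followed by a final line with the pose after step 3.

0 3/10 3/10 -9/20 -3/20 -5 2 N
1 60/73 20/51 -2990/3723 -30/73 -5 1 W
2 30/29 6/5 -249/145 -15/29 -4 1 S
3 12/37 60/97 -2802/3589 -6/37 -4 2 E
final -5 2 N

n=0: pose=(-5,2,N); sL=3/10, sR=3/10; mL=-9/20, mR=-3/20; mL+mR=-3/5 → advance -1; mR−mL=3/10 → turn +1·90°
n=1: pose=(-5,1,W); sL=60/73, sR=20/51; mL=-2990/3723, mR=-30/73; mL+mR=-4520/3723 → advance -1; mR−mL=20/51 → turn +1·90°
n=2: pose=(-4,1,S); sL=30/29, sR=6/5; mL=-249/145, mR=-15/29; mL+mR=-324/145 → advance -1; mR−mL=6/5 → turn +1·90°
n=3: pose=(-4,2,E); sL=12/37, sR=60/97; mL=-2802/3589, mR=-6/37; mL+mR=-3384/3589 → advance -1; mR−mL=60/97 → turn +1·90°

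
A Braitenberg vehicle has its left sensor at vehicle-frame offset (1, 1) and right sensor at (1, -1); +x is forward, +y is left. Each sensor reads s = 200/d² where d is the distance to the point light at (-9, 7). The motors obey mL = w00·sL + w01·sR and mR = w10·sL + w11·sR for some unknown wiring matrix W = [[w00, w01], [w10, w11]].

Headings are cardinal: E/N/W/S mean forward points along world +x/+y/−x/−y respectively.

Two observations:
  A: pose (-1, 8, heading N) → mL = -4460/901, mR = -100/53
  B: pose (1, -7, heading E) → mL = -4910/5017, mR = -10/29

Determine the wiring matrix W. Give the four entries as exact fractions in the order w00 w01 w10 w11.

-1 -1/2 -1/2 0

obs A: pose=(-1,8,N) → sL=200/53, sR=40/17, mL=-4460/901, mR=-100/53
obs B: pose=(1,-7,E) → sL=20/29, sR=100/173, mL=-4910/5017, mR=-10/29
sensor matrix S = [[200/53, 40/17], [20/29, 100/173]]; det S = 2524800/4520317
solve [mL_A; mL_B] = S·[w00; w01] and [mR_A; mR_B] = S·[w10; w11]:
  w00 = -1, w01 = -1/2, w10 = -1/2, w11 = 0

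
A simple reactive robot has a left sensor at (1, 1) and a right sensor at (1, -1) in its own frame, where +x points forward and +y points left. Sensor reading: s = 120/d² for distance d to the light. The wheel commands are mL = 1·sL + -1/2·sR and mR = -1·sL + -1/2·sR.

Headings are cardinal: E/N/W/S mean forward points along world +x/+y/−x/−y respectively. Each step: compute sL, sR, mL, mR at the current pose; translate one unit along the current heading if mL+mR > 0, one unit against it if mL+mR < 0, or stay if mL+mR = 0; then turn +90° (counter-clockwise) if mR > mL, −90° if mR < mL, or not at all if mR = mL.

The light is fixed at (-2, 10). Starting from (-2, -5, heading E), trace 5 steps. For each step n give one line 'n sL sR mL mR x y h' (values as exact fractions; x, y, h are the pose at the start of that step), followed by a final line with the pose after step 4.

n=0: pose=(-2,-5,E); sL=120/197, sR=120/257; mL=19020/50629, mR=-42660/50629; mL+mR=-120/257 → advance -1; mR−mL=-240/197 → turn -1·90°
n=1: pose=(-3,-5,S); sL=15/32, sR=6/13; mL=99/416, mR=-291/416; mL+mR=-6/13 → advance -1; mR−mL=-15/16 → turn -1·90°
n=2: pose=(-3,-4,W); sL=120/229, sR=120/173; mL=7020/39617, mR=-34500/39617; mL+mR=-120/173 → advance -1; mR−mL=-240/229 → turn -1·90°
n=3: pose=(-2,-4,N); sL=12/17, sR=12/17; mL=6/17, mR=-18/17; mL+mR=-12/17 → advance -1; mR−mL=-24/17 → turn -1·90°
n=4: pose=(-2,-5,E); sL=120/197, sR=120/257; mL=19020/50629, mR=-42660/50629; mL+mR=-120/257 → advance -1; mR−mL=-240/197 → turn -1·90°

0 120/197 120/257 19020/50629 -42660/50629 -2 -5 E
1 15/32 6/13 99/416 -291/416 -3 -5 S
2 120/229 120/173 7020/39617 -34500/39617 -3 -4 W
3 12/17 12/17 6/17 -18/17 -2 -4 N
4 120/197 120/257 19020/50629 -42660/50629 -2 -5 E
final -3 -5 S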